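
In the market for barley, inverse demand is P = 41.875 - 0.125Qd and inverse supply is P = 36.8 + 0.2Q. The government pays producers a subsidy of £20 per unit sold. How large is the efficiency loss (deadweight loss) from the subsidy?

Pre-subsidy: 41.875 - 0.125Q = 36.8 + 0.2Q gives Q* = 203/13 and P* = 519/13.
With the subsidy, sellers receive Ps = Pb + 20 for each unit, where Pb is the price buyers pay.
On the curves, Pb = 41.875 - 0.125Q and Ps = 36.8 + 0.2Q; the wedge Ps − Pb = 20 gives 36.8 + 0.2Q − (41.875 - 0.125Q) = 20, so Q' = 1003/13.
Then Pb = 41.875 − 0.125·(1003/13) = 419/13 and Ps = 36.8 + 0.2·(1003/13) = 679/13.
The subsidy expands output by 1003/13 − 203/13 = 800/13 past the efficient level; on those units the gap between marginal cost and willingness to pay runs from 0 up to 20.
DWL = ½ × 20 × 800/13 = 8000/13.

Deadweight loss = 8000/13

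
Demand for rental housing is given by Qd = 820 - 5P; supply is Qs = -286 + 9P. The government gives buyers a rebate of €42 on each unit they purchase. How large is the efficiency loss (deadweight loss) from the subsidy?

Deadweight loss = €2835

Pre-subsidy: 820 - 5P = -286 + 9P gives P* = 79, Q* = 425.
With the rebate, buyers effectively pay Pb = Ps − 42, where Ps is the price sellers receive.
Demand in terms of Ps becomes Qd = 820 − 5(Ps − 42) = 1030 - 5Ps. Setting this equal to supply: 1030 - 5Ps = -286 + 9Ps, so Ps = 94.
Buyers pay Pb = 94 − 42 = 52; Q' = -286 + 9·94 = 560.
The subsidy expands output by 560 − 425 = 135 past the efficient level; on those units the gap between marginal cost and willingness to pay runs from 0 up to 42.
DWL = ½ × 42 × 135 = 2835.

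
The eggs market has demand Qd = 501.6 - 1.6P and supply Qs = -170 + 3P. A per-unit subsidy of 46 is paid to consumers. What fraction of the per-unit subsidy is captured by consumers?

Consumer share = 15/23

Pre-subsidy: 501.6 - 1.6P = -170 + 3P gives P* = 146, Q* = 268.
With the rebate, buyers effectively pay Pb = Ps − 46, where Ps is the price sellers receive.
Demand in terms of Ps becomes Qd = 501.6 − 1.6(Ps − 46) = 575.2 - 1.6Ps. Setting this equal to supply: 575.2 - 1.6Ps = -170 + 3Ps, so Ps = 162.
Buyers pay Pb = 162 − 46 = 116; Q' = -170 + 3·162 = 316.
Buyers' price falls by P* − Pb = 146 − 116 = 30; sellers' price rises by Ps − P* = 162 − 146 = 16.
So consumers capture 30/46 = 15/23 of each unit of subsidy.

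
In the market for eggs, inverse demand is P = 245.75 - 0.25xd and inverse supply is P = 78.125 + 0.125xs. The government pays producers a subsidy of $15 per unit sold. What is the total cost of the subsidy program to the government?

Pre-subsidy: 245.75 - 0.25x = 78.125 + 0.125x gives x* = 447 and P* = 134.
With the subsidy, sellers receive Ps = Pb + 15 for each unit, where Pb is the price buyers pay.
On the curves, Pb = 245.75 - 0.25x and Ps = 78.125 + 0.125x; the wedge Ps − Pb = 15 gives 78.125 + 0.125x − (245.75 - 0.25x) = 15, so x' = 487.
Then Pb = 245.75 − 0.25·487 = 124 and Ps = 78.125 + 0.125·487 = 139.
Government outlay = subsidy × quantity = 15 × 487 = 7305.

Government cost = $7305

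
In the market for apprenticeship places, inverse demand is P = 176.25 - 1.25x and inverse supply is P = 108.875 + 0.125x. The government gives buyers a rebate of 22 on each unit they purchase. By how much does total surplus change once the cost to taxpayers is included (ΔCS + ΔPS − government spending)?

Pre-subsidy: 176.25 - 1.25x = 108.875 + 0.125x gives x* = 49 and P* = 115.
With the rebate, buyers effectively pay Pb = Ps − 22, where Ps is the price sellers receive.
On the curves, Pb = 176.25 - 1.25x and Ps = 108.875 + 0.125x; the wedge Ps − Pb = 22 gives 108.875 + 0.125x − (176.25 - 1.25x) = 22, so x' = 65.
Then Pb = 176.25 − 1.25·65 = 95 and Ps = 108.875 + 0.125·65 = 117.
ΔCS = ½(49 + 65)(115 − 95) = 1140; ΔPS = ½(49 + 65)(117 − 115) = 114.
Government spending = 22 × 65 = 1430.
Net change = 1140 + 114 − 1430 = -176. The loss equals the DWL triangle ½·22·16.

Net change in total surplus = -176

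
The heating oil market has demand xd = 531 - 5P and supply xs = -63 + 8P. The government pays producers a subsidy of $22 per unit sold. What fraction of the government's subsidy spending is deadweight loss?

Pre-subsidy: 531 - 5P = -63 + 8P gives P* = 594/13, x* = 3933/13.
With the subsidy, sellers receive Ps = Pb + 22 for each unit, where Pb is the price buyers pay.
Supply in terms of Pb becomes xs = -63 + 8(Pb + 22) = 113 + 8Pb. Setting this equal to demand: 531 - 5Pb = 113 + 8Pb, so Pb = 418/13.
Sellers receive Ps = 418/13 + 22 = 704/13; x' = 531 − 5·(418/13) = 4813/13.
ΔCS = ½(3933/13 + 4813/13)(594/13 − 418/13) = 769648/169; ΔPS = ½(3933/13 + 4813/13)(704/13 − 594/13) = 481030/169.
Government spending = 22 × 4813/13 = 105886/13.
DWL = ½ × 22 × (4813/13 − 3933/13) = 9680/13; fraction = (9680/13) / (105886/13) = 440/4813.

DWL / government spending = 440/4813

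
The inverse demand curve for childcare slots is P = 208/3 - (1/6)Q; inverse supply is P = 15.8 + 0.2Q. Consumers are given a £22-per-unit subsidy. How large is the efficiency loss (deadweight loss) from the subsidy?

Deadweight loss = £660

Pre-subsidy: 208/3 - (1/6)Q = 15.8 + 0.2Q gives Q* = 146 and P* = 45.
With the rebate, buyers effectively pay Pb = Ps − 22, where Ps is the price sellers receive.
On the curves, Pb = 208/3 - (1/6)Q and Ps = 15.8 + 0.2Q; the wedge Ps − Pb = 22 gives 15.8 + 0.2Q − (208/3 - (1/6)Q) = 22, so Q' = 206.
Then Pb = 208/3 − (1/6)·206 = 35 and Ps = 15.8 + 0.2·206 = 57.
The subsidy expands output by 206 − 146 = 60 past the efficient level; on those units the gap between marginal cost and willingness to pay runs from 0 up to 22.
DWL = ½ × 22 × 60 = 660.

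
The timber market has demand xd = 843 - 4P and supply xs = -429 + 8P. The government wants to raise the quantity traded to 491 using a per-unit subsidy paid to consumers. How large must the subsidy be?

At x = 491, invert demand for the buyer price: Pb = (843 − 491)/4 = 88; invert supply for the seller price: Ps = (491 − (-429))/8 = 115.
The subsidy must fill the gap: s = Ps − Pb = 115 − 88 = 27.

Required subsidy s = 27 per unit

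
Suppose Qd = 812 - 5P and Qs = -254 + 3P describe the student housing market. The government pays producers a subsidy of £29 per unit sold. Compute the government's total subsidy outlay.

Pre-subsidy: 812 - 5P = -254 + 3P gives P* = 133.25, Q* = 145.75.
With the subsidy, sellers receive Ps = Pb + 29 for each unit, where Pb is the price buyers pay.
Supply in terms of Pb becomes Qs = -254 + 3(Pb + 29) = -167 + 3Pb. Setting this equal to demand: 812 - 5Pb = -167 + 3Pb, so Pb = 122.375.
Sellers receive Ps = 122.375 + 29 = 151.375; Q' = 812 − 5·122.375 = 200.125.
Government outlay = subsidy × quantity = 29 × 200.125 = 5803.625.

Government cost = £5803.625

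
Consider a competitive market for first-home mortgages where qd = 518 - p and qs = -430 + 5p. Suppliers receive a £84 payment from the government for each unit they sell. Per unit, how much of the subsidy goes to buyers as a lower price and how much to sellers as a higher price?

Buyers gain £70 per unit; sellers gain £14 per unit

Pre-subsidy: 518 - p = -430 + 5p gives p* = 158, q* = 360.
With the subsidy, sellers receive ps = pb + 84 for each unit, where pb is the price buyers pay.
Supply in terms of pb becomes qs = -430 + 5(pb + 84) = -10 + 5pb. Setting this equal to demand: 518 - pb = -10 + 5pb, so pb = 88.
Sellers receive ps = 88 + 84 = 172; q' = 518 − 1·88 = 430.
Buyers' price falls by p* − pb = 158 − 88 = 70; sellers' price rises by ps − p* = 172 − 158 = 14.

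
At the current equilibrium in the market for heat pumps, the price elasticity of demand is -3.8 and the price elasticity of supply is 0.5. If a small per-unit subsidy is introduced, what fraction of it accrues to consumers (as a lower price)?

For a small subsidy around the equilibrium, the benefit split depends on the relative slopes, which at a point are proportional to the elasticities.
Buyer share = εs/(εs + |εd|) = 0.5/(0.5 + 3.8) = 5/43; seller share = |εd|/(εs + |εd|) = 38/43.

Consumer share = 5/43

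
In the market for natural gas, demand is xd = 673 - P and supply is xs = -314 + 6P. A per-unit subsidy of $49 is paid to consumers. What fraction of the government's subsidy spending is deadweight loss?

Pre-subsidy: 673 - P = -314 + 6P gives P* = 141, x* = 532.
With the rebate, buyers effectively pay Pb = Ps − 49, where Ps is the price sellers receive.
Demand in terms of Ps becomes xd = 673 − 1(Ps − 49) = 722 - Ps. Setting this equal to supply: 722 - Ps = -314 + 6Ps, so Ps = 148.
Buyers pay Pb = 148 − 49 = 99; x' = -314 + 6·148 = 574.
ΔCS = ½(532 + 574)(141 − 99) = 23226; ΔPS = ½(532 + 574)(148 − 141) = 3871.
Government spending = 49 × 574 = 28126.
DWL = ½ × 49 × (574 − 532) = 1029; fraction = 1029 / 28126 = 3/82.

DWL / government spending = 3/82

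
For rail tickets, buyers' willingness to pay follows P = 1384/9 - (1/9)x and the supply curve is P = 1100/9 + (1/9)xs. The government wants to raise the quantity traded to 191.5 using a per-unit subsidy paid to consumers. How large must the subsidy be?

Required subsidy s = 11 per unit

At x = 191.5, from the demand curve buyers pay Pb = 1384/9 − (1/9)·191.5 = 132.5; from the supply curve sellers need Ps = 1100/9 + (1/9)·191.5 = 143.5.
The subsidy must fill the gap: s = Ps − Pb = 143.5 − 132.5 = 11.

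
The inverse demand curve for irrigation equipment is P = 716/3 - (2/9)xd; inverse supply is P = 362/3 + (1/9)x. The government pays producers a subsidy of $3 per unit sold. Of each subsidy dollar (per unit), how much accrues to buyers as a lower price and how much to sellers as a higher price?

Buyers gain $2 per unit; sellers gain $1 per unit

Pre-subsidy: 716/3 - (2/9)x = 362/3 + (1/9)x gives x* = 354 and P* = 160.
With the subsidy, sellers receive Ps = Pb + 3 for each unit, where Pb is the price buyers pay.
On the curves, Pb = 716/3 - (2/9)x and Ps = 362/3 + (1/9)x; the wedge Ps − Pb = 3 gives 362/3 + (1/9)x − (716/3 - (2/9)x) = 3, so x' = 363.
Then Pb = 716/3 − (2/9)·363 = 158 and Ps = 362/3 + (1/9)·363 = 161.
Buyers' price falls by P* − Pb = 160 − 158 = 2; sellers' price rises by Ps − P* = 161 − 160 = 1.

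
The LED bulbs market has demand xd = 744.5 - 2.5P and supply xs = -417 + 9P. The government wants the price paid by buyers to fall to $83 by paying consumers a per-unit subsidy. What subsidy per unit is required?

At a buyer price of 83, quantity demanded is 744.5 − 2.5·83 = 537.
Sellers supply 537 only when they receive Ps with -417 + 9·Ps = 537, i.e. Ps = 106.
s = Ps − Pb = 106 − 83 = 23.

Required subsidy s = $23 per unit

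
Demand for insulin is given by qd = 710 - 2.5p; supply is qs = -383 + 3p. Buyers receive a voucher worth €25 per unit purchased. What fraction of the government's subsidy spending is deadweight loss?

DWL / government spending = 75/1088

Pre-subsidy: 710 - 2.5p = -383 + 3p gives p* = 2186/11, q* = 2345/11.
With the rebate, buyers effectively pay pb = ps − 25, where ps is the price sellers receive.
Demand in terms of ps becomes qd = 710 − 2.5(ps − 25) = 772.5 - 2.5ps. Setting this equal to supply: 772.5 - 2.5ps = -383 + 3ps, so ps = 2311/11.
Buyers pay pb = 2311/11 − 25 = 2036/11; q' = -383 + 3·(2311/11) = 2720/11.
ΔCS = ½(2345/11 + 2720/11)(2186/11 − 2036/11) = 379875/121; ΔPS = ½(2345/11 + 2720/11)(2311/11 − 2186/11) = 633125/242.
Government spending = 25 × 2720/11 = 68000/11.
DWL = ½ × 25 × (2720/11 − 2345/11) = 9375/22; fraction = (9375/22) / (68000/11) = 75/1088.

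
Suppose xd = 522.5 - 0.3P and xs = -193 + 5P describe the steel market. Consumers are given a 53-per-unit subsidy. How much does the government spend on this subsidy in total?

Government cost = 26341

Pre-subsidy: 522.5 - 0.3P = -193 + 5P gives P* = 135, x* = 482.
With the rebate, buyers effectively pay Pb = Ps − 53, where Ps is the price sellers receive.
Demand in terms of Ps becomes xd = 522.5 − 0.3(Ps − 53) = 538.4 - 0.3Ps. Setting this equal to supply: 538.4 - 0.3Ps = -193 + 5Ps, so Ps = 138.
Buyers pay Pb = 138 − 53 = 85; x' = -193 + 5·138 = 497.
Government outlay = subsidy × quantity = 53 × 497 = 26341.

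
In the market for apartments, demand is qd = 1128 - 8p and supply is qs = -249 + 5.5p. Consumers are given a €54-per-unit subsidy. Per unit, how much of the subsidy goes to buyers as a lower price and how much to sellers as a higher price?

Buyers gain €22 per unit; sellers gain €32 per unit

Pre-subsidy: 1128 - 8p = -249 + 5.5p gives p* = 102, q* = 312.
With the rebate, buyers effectively pay pb = ps − 54, where ps is the price sellers receive.
Demand in terms of ps becomes qd = 1128 − 8(ps − 54) = 1560 - 8ps. Setting this equal to supply: 1560 - 8ps = -249 + 5.5ps, so ps = 134.
Buyers pay pb = 134 − 54 = 80; q' = -249 + 5.5·134 = 488.
Buyers' price falls by p* − pb = 102 − 80 = 22; sellers' price rises by ps − p* = 134 − 102 = 32.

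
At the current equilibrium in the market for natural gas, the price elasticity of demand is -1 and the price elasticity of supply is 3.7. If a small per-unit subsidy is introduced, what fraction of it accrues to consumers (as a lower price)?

Consumer share = 37/47

For a small subsidy around the equilibrium, the benefit split depends on the relative slopes, which at a point are proportional to the elasticities.
Buyer share = εs/(εs + |εd|) = 3.7/(3.7 + 1) = 37/47; seller share = |εd|/(εs + |εd|) = 10/47.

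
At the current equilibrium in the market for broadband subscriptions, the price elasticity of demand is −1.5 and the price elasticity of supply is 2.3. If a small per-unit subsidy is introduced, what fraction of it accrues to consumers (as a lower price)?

Consumer share = 23/38

For a small subsidy around the equilibrium, the benefit split depends on the relative slopes, which at a point are proportional to the elasticities.
Buyer share = εs/(εs + |εd|) = 2.3/(2.3 + 1.5) = 23/38; seller share = |εd|/(εs + |εd|) = 15/38.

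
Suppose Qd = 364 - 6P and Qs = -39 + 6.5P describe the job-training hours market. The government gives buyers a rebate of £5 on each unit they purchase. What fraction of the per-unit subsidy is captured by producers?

Pre-subsidy: 364 - 6P = -39 + 6.5P gives P* = 32.24, Q* = 170.56.
With the rebate, buyers effectively pay Pb = Ps − 5, where Ps is the price sellers receive.
Demand in terms of Ps becomes Qd = 364 − 6(Ps − 5) = 394 - 6Ps. Setting this equal to supply: 394 - 6Ps = -39 + 6.5Ps, so Ps = 34.64.
Buyers pay Pb = 34.64 − 5 = 29.64; Q' = -39 + 6.5·34.64 = 186.16.
Buyers' price falls by P* − Pb = 32.24 − 29.64 = 2.6; sellers' price rises by Ps − P* = 34.64 − 32.24 = 2.4.
So producers capture 2.4/5 = 0.48 of each unit of subsidy.

Producer share = 0.48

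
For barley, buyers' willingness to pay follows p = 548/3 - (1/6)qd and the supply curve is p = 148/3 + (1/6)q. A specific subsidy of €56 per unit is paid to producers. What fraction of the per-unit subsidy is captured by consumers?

Pre-subsidy: 548/3 - (1/6)q = 148/3 + (1/6)q gives q* = 400 and p* = 116.
With the subsidy, sellers receive ps = pb + 56 for each unit, where pb is the price buyers pay.
On the curves, pb = 548/3 - (1/6)q and ps = 148/3 + (1/6)q; the wedge ps − pb = 56 gives 148/3 + (1/6)q − (548/3 - (1/6)q) = 56, so q' = 568.
Then pb = 548/3 − (1/6)·568 = 88 and ps = 148/3 + (1/6)·568 = 144.
Buyers' price falls by p* − pb = 116 − 88 = 28; sellers' price rises by ps − p* = 144 − 116 = 28.
So consumers capture 28/56 = 0.5 of each unit of subsidy.

Consumer share = 0.5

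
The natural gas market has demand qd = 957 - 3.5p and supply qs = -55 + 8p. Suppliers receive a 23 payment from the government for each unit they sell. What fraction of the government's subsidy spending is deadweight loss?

DWL / government spending = 28/705

Pre-subsidy: 957 - 3.5p = -55 + 8p gives p* = 88, q* = 649.
With the subsidy, sellers receive ps = pb + 23 for each unit, where pb is the price buyers pay.
Supply in terms of pb becomes qs = -55 + 8(pb + 23) = 129 + 8pb. Setting this equal to demand: 957 - 3.5pb = 129 + 8pb, so pb = 72.
Sellers receive ps = 72 + 23 = 95; q' = 957 − 3.5·72 = 705.
ΔCS = ½(649 + 705)(88 − 72) = 10832; ΔPS = ½(649 + 705)(95 − 88) = 4739.
Government spending = 23 × 705 = 16215.
DWL = ½ × 23 × (705 − 649) = 644; fraction = 644 / 16215 = 28/705.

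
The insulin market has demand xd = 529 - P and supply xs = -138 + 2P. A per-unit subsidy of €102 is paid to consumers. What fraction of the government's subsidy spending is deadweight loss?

Pre-subsidy: 529 - P = -138 + 2P gives P* = 667/3, x* = 920/3.
With the rebate, buyers effectively pay Pb = Ps − 102, where Ps is the price sellers receive.
Demand in terms of Ps becomes xd = 529 − 1(Ps − 102) = 631 - Ps. Setting this equal to supply: 631 - Ps = -138 + 2Ps, so Ps = 769/3.
Buyers pay Pb = 769/3 − 102 = 463/3; x' = -138 + 2·(769/3) = 1124/3.
ΔCS = ½(920/3 + 1124/3)(667/3 − 463/3) = 69496/3; ΔPS = ½(920/3 + 1124/3)(769/3 − 667/3) = 34748/3.
Government spending = 102 × 1124/3 = 38216.
DWL = ½ × 102 × (1124/3 − 920/3) = 3468; fraction = 3468 / 38216 = 51/562.

DWL / government spending = 51/562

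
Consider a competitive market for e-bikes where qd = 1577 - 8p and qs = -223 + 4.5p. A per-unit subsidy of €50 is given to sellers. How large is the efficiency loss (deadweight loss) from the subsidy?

Pre-subsidy: 1577 - 8p = -223 + 4.5p gives p* = 144, q* = 425.
With the subsidy, sellers receive ps = pb + 50 for each unit, where pb is the price buyers pay.
Supply in terms of pb becomes qs = -223 + 4.5(pb + 50) = 2 + 4.5pb. Setting this equal to demand: 1577 - 8pb = 2 + 4.5pb, so pb = 126.
Sellers receive ps = 126 + 50 = 176; q' = 1577 − 8·126 = 569.
The subsidy expands output by 569 − 425 = 144 past the efficient level; on those units the gap between marginal cost and willingness to pay runs from 0 up to 50.
DWL = ½ × 50 × 144 = 3600.

Deadweight loss = €3600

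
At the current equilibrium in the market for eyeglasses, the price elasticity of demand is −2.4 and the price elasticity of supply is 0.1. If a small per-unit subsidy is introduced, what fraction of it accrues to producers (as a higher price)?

For a small subsidy around the equilibrium, the benefit split depends on the relative slopes, which at a point are proportional to the elasticities.
Buyer share = εs/(εs + |εd|) = 0.1/(0.1 + 2.4) = 0.04; seller share = |εd|/(εs + |εd|) = 0.96.
So producers capture 0.96 of the subsidy.

Producer share = 0.96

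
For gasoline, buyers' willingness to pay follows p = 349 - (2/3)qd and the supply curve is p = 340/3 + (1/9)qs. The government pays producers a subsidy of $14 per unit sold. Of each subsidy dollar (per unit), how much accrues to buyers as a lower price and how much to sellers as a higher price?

Buyers gain $12 per unit; sellers gain $2 per unit

Pre-subsidy: 349 - (2/3)q = 340/3 + (1/9)q gives q* = 303 and p* = 147.
With the subsidy, sellers receive ps = pb + 14 for each unit, where pb is the price buyers pay.
On the curves, pb = 349 - (2/3)q and ps = 340/3 + (1/9)q; the wedge ps − pb = 14 gives 340/3 + (1/9)q − (349 - (2/3)q) = 14, so q' = 321.
Then pb = 349 − (2/3)·321 = 135 and ps = 340/3 + (1/9)·321 = 149.
Buyers' price falls by p* − pb = 147 − 135 = 12; sellers' price rises by ps − p* = 149 − 147 = 2.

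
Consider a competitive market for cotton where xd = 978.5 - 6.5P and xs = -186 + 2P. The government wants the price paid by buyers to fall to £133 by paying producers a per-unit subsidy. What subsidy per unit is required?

At a buyer price of 133, quantity demanded is 978.5 − 6.5·133 = 114.
Sellers supply 114 only when they receive Ps with -186 + 2·Ps = 114, i.e. Ps = 150.
s = Ps − Pb = 150 − 133 = 17.

Required subsidy s = £17 per unit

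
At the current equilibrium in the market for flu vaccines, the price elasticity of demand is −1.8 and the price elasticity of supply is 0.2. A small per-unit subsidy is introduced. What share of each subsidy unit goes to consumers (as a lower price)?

Consumer share = 0.1

For a small subsidy around the equilibrium, the benefit split depends on the relative slopes, which at a point are proportional to the elasticities.
Buyer share = εs/(εs + |εd|) = 0.2/(0.2 + 1.8) = 0.1; seller share = |εd|/(εs + |εd|) = 0.9.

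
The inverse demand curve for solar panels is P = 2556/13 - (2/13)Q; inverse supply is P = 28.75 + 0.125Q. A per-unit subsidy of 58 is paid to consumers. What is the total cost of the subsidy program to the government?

Pre-subsidy: 2556/13 - (2/13)Q = 28.75 + 0.125Q gives Q* = 602 and P* = 104.
With the rebate, buyers effectively pay Pb = Ps − 58, where Ps is the price sellers receive.
On the curves, Pb = 2556/13 - (2/13)Q and Ps = 28.75 + 0.125Q; the wedge Ps − Pb = 58 gives 28.75 + 0.125Q − (2556/13 - (2/13)Q) = 58, so Q' = 810.
Then Pb = 2556/13 − (2/13)·810 = 72 and Ps = 28.75 + 0.125·810 = 130.
Government outlay = subsidy × quantity = 58 × 810 = 46980.

Government cost = 46980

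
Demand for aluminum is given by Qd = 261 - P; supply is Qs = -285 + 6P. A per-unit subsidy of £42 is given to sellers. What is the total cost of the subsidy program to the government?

Pre-subsidy: 261 - P = -285 + 6P gives P* = 78, Q* = 183.
With the subsidy, sellers receive Ps = Pb + 42 for each unit, where Pb is the price buyers pay.
Supply in terms of Pb becomes Qs = -285 + 6(Pb + 42) = -33 + 6Pb. Setting this equal to demand: 261 - Pb = -33 + 6Pb, so Pb = 42.
Sellers receive Ps = 42 + 42 = 84; Q' = 261 − 1·42 = 219.
Government outlay = subsidy × quantity = 42 × 219 = 9198.

Government cost = £9198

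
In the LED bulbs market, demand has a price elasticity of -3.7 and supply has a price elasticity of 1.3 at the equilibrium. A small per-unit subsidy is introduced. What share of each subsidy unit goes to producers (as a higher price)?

For a small subsidy around the equilibrium, the benefit split depends on the relative slopes, which at a point are proportional to the elasticities.
Buyer share = εs/(εs + |εd|) = 1.3/(1.3 + 3.7) = 0.26; seller share = |εd|/(εs + |εd|) = 0.74.
So producers capture 0.74 of the subsidy.

Producer share = 0.74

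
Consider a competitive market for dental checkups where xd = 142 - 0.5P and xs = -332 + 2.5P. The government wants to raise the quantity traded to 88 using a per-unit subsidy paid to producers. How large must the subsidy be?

Required subsidy s = 60 per unit

At x = 88, invert demand for the buyer price: Pb = (142 − 88)/0.5 = 108; invert supply for the seller price: Ps = (88 − (-332))/2.5 = 168.
The subsidy must fill the gap: s = Ps − Pb = 168 − 108 = 60.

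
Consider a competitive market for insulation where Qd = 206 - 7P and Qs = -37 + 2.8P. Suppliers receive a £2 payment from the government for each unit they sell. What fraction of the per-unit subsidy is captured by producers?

Pre-subsidy: 206 - 7P = -37 + 2.8P gives P* = 1215/49, Q* = 227/7.
With the subsidy, sellers receive Ps = Pb + 2 for each unit, where Pb is the price buyers pay.
Supply in terms of Pb becomes Qs = -37 + 2.8(Pb + 2) = -31.4 + 2.8Pb. Setting this equal to demand: 206 - 7Pb = -31.4 + 2.8Pb, so Pb = 1187/49.
Sellers receive Ps = 1187/49 + 2 = 1285/49; Q' = 206 − 7·(1187/49) = 255/7.
Buyers' price falls by P* − Pb = 1215/49 − 1187/49 = 4/7; sellers' price rises by Ps − P* = 1285/49 − 1215/49 = 10/7.
So producers capture (10/7)/2 = 5/7 of each unit of subsidy.

Producer share = 5/7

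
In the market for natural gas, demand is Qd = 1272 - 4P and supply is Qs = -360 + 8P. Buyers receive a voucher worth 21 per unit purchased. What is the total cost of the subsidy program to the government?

Pre-subsidy: 1272 - 4P = -360 + 8P gives P* = 136, Q* = 728.
With the rebate, buyers effectively pay Pb = Ps − 21, where Ps is the price sellers receive.
Demand in terms of Ps becomes Qd = 1272 − 4(Ps − 21) = 1356 - 4Ps. Setting this equal to supply: 1356 - 4Ps = -360 + 8Ps, so Ps = 143.
Buyers pay Pb = 143 − 21 = 122; Q' = -360 + 8·143 = 784.
Government outlay = subsidy × quantity = 21 × 784 = 16464.

Government cost = 16464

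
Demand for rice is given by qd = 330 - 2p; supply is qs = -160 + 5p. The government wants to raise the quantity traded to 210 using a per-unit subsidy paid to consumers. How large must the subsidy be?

At q = 210, invert demand for the buyer price: pb = (330 − 210)/2 = 60; invert supply for the seller price: ps = (210 − (-160))/5 = 74.
The subsidy must fill the gap: s = ps − pb = 74 − 60 = 14.

Required subsidy s = 14 per unit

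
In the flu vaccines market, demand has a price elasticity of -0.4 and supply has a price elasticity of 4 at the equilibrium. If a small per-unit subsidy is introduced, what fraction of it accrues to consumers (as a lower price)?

For a small subsidy around the equilibrium, the benefit split depends on the relative slopes, which at a point are proportional to the elasticities.
Buyer share = εs/(εs + |εd|) = 4/(4 + 0.4) = 10/11; seller share = |εd|/(εs + |εd|) = 1/11.

Consumer share = 10/11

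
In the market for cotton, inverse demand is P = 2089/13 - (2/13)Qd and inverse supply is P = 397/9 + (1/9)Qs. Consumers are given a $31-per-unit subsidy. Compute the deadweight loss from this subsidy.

Pre-subsidy: 2089/13 - (2/13)Q = 397/9 + (1/9)Q gives Q* = 440 and P* = 93.
With the rebate, buyers effectively pay Pb = Ps − 31, where Ps is the price sellers receive.
On the curves, Pb = 2089/13 - (2/13)Q and Ps = 397/9 + (1/9)Q; the wedge Ps − Pb = 31 gives 397/9 + (1/9)Q − (2089/13 - (2/13)Q) = 31, so Q' = 557.
Then Pb = 2089/13 − (2/13)·557 = 75 and Ps = 397/9 + (1/9)·557 = 106.
The subsidy expands output by 557 − 440 = 117 past the efficient level; on those units the gap between marginal cost and willingness to pay runs from 0 up to 31.
DWL = ½ × 31 × 117 = 1813.5.

Deadweight loss = $1813.5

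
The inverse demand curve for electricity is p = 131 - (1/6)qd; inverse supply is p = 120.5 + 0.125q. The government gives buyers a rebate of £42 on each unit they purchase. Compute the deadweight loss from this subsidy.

Pre-subsidy: 131 - (1/6)q = 120.5 + 0.125q gives q* = 36 and p* = 125.
With the rebate, buyers effectively pay pb = ps − 42, where ps is the price sellers receive.
On the curves, pb = 131 - (1/6)q and ps = 120.5 + 0.125q; the wedge ps − pb = 42 gives 120.5 + 0.125q − (131 - (1/6)q) = 42, so q' = 180.
Then pb = 131 − (1/6)·180 = 101 and ps = 120.5 + 0.125·180 = 143.
The subsidy expands output by 180 − 36 = 144 past the efficient level; on those units the gap between marginal cost and willingness to pay runs from 0 up to 42.
DWL = ½ × 42 × 144 = 3024.

Deadweight loss = £3024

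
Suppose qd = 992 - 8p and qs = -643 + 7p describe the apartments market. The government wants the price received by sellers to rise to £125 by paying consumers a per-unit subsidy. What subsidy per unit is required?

At a seller price of 125, quantity supplied is -643 + 7·125 = 232.
Buyers absorb 232 only when they pay pb with 992 − 8·pb = 232, i.e. pb = 95.
s = ps − pb = 125 − 95 = 30.

Required subsidy s = £30 per unit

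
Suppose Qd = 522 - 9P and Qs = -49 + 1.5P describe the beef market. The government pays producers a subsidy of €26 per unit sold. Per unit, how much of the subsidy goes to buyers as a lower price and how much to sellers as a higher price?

Buyers gain 26/7 per unit; sellers gain 156/7 per unit

Pre-subsidy: 522 - 9P = -49 + 1.5P gives P* = 1142/21, Q* = 228/7.
With the subsidy, sellers receive Ps = Pb + 26 for each unit, where Pb is the price buyers pay.
Supply in terms of Pb becomes Qs = -49 + 1.5(Pb + 26) = -10 + 1.5Pb. Setting this equal to demand: 522 - 9Pb = -10 + 1.5Pb, so Pb = 152/3.
Sellers receive Ps = 152/3 + 26 = 230/3; Q' = 522 − 9·(152/3) = 66.
Buyers' price falls by P* − Pb = 1142/21 − 152/3 = 26/7; sellers' price rises by Ps − P* = 230/3 − 1142/21 = 156/7.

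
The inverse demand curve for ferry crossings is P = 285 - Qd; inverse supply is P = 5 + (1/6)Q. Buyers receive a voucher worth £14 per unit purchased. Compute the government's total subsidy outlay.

Pre-subsidy: 285 - Q = 5 + (1/6)Q gives Q* = 240 and P* = 45.
With the rebate, buyers effectively pay Pb = Ps − 14, where Ps is the price sellers receive.
On the curves, Pb = 285 - Q and Ps = 5 + (1/6)Q; the wedge Ps − Pb = 14 gives 5 + (1/6)Q − (285 - Q) = 14, so Q' = 252.
Then Pb = 285 − 1·252 = 33 and Ps = 5 + (1/6)·252 = 47.
Government outlay = subsidy × quantity = 14 × 252 = 3528.

Government cost = £3528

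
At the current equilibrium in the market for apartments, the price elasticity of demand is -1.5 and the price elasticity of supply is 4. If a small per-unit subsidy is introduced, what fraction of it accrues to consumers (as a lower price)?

For a small subsidy around the equilibrium, the benefit split depends on the relative slopes, which at a point are proportional to the elasticities.
Buyer share = εs/(εs + |εd|) = 4/(4 + 1.5) = 8/11; seller share = |εd|/(εs + |εd|) = 3/11.

Consumer share = 8/11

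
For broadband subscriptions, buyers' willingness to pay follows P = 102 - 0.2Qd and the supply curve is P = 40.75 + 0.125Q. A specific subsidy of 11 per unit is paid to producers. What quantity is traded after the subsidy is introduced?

Q' = 2890/13

Pre-subsidy: 102 - 0.2Q = 40.75 + 0.125Q gives Q* = 2450/13 and P* = 836/13.
With the subsidy, sellers receive Ps = Pb + 11 for each unit, where Pb is the price buyers pay.
On the curves, Pb = 102 - 0.2Q and Ps = 40.75 + 0.125Q; the wedge Ps − Pb = 11 gives 40.75 + 0.125Q − (102 - 0.2Q) = 11, so Q' = 2890/13.
Then Pb = 102 − 0.2·(2890/13) = 748/13 and Ps = 40.75 + 0.125·(2890/13) = 891/13.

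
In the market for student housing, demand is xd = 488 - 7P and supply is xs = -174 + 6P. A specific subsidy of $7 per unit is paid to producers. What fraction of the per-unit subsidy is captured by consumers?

Pre-subsidy: 488 - 7P = -174 + 6P gives P* = 662/13, x* = 1710/13.
With the subsidy, sellers receive Ps = Pb + 7 for each unit, where Pb is the price buyers pay.
Supply in terms of Pb becomes xs = -174 + 6(Pb + 7) = -132 + 6Pb. Setting this equal to demand: 488 - 7Pb = -132 + 6Pb, so Pb = 620/13.
Sellers receive Ps = 620/13 + 7 = 711/13; x' = 488 − 7·(620/13) = 2004/13.
Buyers' price falls by P* − Pb = 662/13 − 620/13 = 42/13; sellers' price rises by Ps − P* = 711/13 − 662/13 = 49/13.
So consumers capture (42/13)/7 = 6/13 of each unit of subsidy.

Consumer share = 6/13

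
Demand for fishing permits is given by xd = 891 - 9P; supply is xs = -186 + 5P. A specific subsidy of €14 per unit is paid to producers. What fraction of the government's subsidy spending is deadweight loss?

DWL / government spending = 35/379

Pre-subsidy: 891 - 9P = -186 + 5P gives P* = 1077/14, x* = 2781/14.
With the subsidy, sellers receive Ps = Pb + 14 for each unit, where Pb is the price buyers pay.
Supply in terms of Pb becomes xs = -186 + 5(Pb + 14) = -116 + 5Pb. Setting this equal to demand: 891 - 9Pb = -116 + 5Pb, so Pb = 1007/14.
Sellers receive Ps = 1007/14 + 14 = 1203/14; x' = 891 − 9·(1007/14) = 3411/14.
ΔCS = ½(2781/14 + 3411/14)(1077/14 − 1007/14) = 7740/7; ΔPS = ½(2781/14 + 3411/14)(1203/14 − 1077/14) = 13932/7.
Government spending = 14 × 3411/14 = 3411.
DWL = ½ × 14 × (3411/14 − 2781/14) = 315; fraction = 315 / 3411 = 35/379.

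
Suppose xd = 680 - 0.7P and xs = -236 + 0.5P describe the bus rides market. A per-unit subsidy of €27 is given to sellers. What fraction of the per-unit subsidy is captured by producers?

Pre-subsidy: 680 - 0.7P = -236 + 0.5P gives P* = 2290/3, x* = 437/3.
With the subsidy, sellers receive Ps = Pb + 27 for each unit, where Pb is the price buyers pay.
Supply in terms of Pb becomes xs = -236 + 0.5(Pb + 27) = -222.5 + 0.5Pb. Setting this equal to demand: 680 - 0.7Pb = -222.5 + 0.5Pb, so Pb = 9025/12.
Sellers receive Ps = 9025/12 + 27 = 9349/12; x' = 680 − 0.7·(9025/12) = 3685/24.
Buyers' price falls by P* − Pb = 2290/3 − 9025/12 = 11.25; sellers' price rises by Ps − P* = 9349/12 − 2290/3 = 15.75.
So producers capture 15.75/27 = 7/12 of each unit of subsidy.

Producer share = 7/12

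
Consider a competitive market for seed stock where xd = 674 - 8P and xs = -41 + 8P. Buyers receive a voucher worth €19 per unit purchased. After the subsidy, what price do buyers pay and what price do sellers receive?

Pre-subsidy: 674 - 8P = -41 + 8P gives P* = 44.6875, x* = 316.5.
With the rebate, buyers effectively pay Pb = Ps − 19, where Ps is the price sellers receive.
Demand in terms of Ps becomes xd = 674 − 8(Ps − 19) = 826 - 8Ps. Setting this equal to supply: 826 - 8Ps = -41 + 8Ps, so Ps = 54.1875.
Buyers pay Pb = 54.1875 − 19 = 35.1875; x' = -41 + 8·54.1875 = 392.5.

Buyers pay €35.1875; sellers receive €54.1875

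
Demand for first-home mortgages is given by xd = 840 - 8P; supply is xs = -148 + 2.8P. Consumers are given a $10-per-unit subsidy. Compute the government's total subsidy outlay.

Pre-subsidy: 840 - 8P = -148 + 2.8P gives P* = 2470/27, x* = 2920/27.
With the rebate, buyers effectively pay Pb = Ps − 10, where Ps is the price sellers receive.
Demand in terms of Ps becomes xd = 840 − 8(Ps − 10) = 920 - 8Ps. Setting this equal to supply: 920 - 8Ps = -148 + 2.8Ps, so Ps = 890/9.
Buyers pay Pb = 890/9 − 10 = 800/9; x' = -148 + 2.8·(890/9) = 1160/9.
Government outlay = subsidy × quantity = 10 × 1160/9 = 11600/9.

Government cost = 11600/9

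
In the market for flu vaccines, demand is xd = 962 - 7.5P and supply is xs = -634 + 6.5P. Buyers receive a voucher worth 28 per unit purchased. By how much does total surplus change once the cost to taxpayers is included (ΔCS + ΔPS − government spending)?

Pre-subsidy: 962 - 7.5P = -634 + 6.5P gives P* = 114, x* = 107.
With the rebate, buyers effectively pay Pb = Ps − 28, where Ps is the price sellers receive.
Demand in terms of Ps becomes xd = 962 − 7.5(Ps − 28) = 1172 - 7.5Ps. Setting this equal to supply: 1172 - 7.5Ps = -634 + 6.5Ps, so Ps = 129.
Buyers pay Pb = 129 − 28 = 101; x' = -634 + 6.5·129 = 204.5.
ΔCS = ½(107 + 204.5)(114 − 101) = 2024.75; ΔPS = ½(107 + 204.5)(129 − 114) = 2336.25.
Government spending = 28 × 204.5 = 5726.
Net change = 2024.75 + 2336.25 − 5726 = -1365. The loss equals the DWL triangle ½·28·97.5.

Net change in total surplus = -1365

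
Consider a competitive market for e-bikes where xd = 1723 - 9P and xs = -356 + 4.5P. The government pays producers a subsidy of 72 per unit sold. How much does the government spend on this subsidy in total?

Government cost = 39816

Pre-subsidy: 1723 - 9P = -356 + 4.5P gives P* = 154, x* = 337.
With the subsidy, sellers receive Ps = Pb + 72 for each unit, where Pb is the price buyers pay.
Supply in terms of Pb becomes xs = -356 + 4.5(Pb + 72) = -32 + 4.5Pb. Setting this equal to demand: 1723 - 9Pb = -32 + 4.5Pb, so Pb = 130.
Sellers receive Ps = 130 + 72 = 202; x' = 1723 − 9·130 = 553.
Government outlay = subsidy × quantity = 72 × 553 = 39816.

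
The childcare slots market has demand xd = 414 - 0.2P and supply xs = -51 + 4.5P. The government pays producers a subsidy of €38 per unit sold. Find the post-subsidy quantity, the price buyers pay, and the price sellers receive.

x' = 18870/47; buyers pay 2940/47; sellers receive 4726/47

Pre-subsidy: 414 - 0.2P = -51 + 4.5P gives P* = 4650/47, x* = 18528/47.
With the subsidy, sellers receive Ps = Pb + 38 for each unit, where Pb is the price buyers pay.
Supply in terms of Pb becomes xs = -51 + 4.5(Pb + 38) = 120 + 4.5Pb. Setting this equal to demand: 414 - 0.2Pb = 120 + 4.5Pb, so Pb = 2940/47.
Sellers receive Ps = 2940/47 + 38 = 4726/47; x' = 414 − 0.2·(2940/47) = 18870/47.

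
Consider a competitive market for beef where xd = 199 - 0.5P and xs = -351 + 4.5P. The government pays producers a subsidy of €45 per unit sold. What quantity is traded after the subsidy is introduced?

Pre-subsidy: 199 - 0.5P = -351 + 4.5P gives P* = 110, x* = 144.
With the subsidy, sellers receive Ps = Pb + 45 for each unit, where Pb is the price buyers pay.
Supply in terms of Pb becomes xs = -351 + 4.5(Pb + 45) = -148.5 + 4.5Pb. Setting this equal to demand: 199 - 0.5Pb = -148.5 + 4.5Pb, so Pb = 69.5.
Sellers receive Ps = 69.5 + 45 = 114.5; x' = 199 − 0.5·69.5 = 164.25.

x' = 164.25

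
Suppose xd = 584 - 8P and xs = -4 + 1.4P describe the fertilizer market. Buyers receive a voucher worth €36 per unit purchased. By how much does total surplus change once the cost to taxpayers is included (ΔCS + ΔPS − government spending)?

Pre-subsidy: 584 - 8P = -4 + 1.4P gives P* = 2940/47, x* = 3928/47.
With the rebate, buyers effectively pay Pb = Ps − 36, where Ps is the price sellers receive.
Demand in terms of Ps becomes xd = 584 − 8(Ps − 36) = 872 - 8Ps. Setting this equal to supply: 872 - 8Ps = -4 + 1.4Ps, so Ps = 4380/47.
Buyers pay Pb = 4380/47 − 36 = 2688/47; x' = -4 + 1.4·(4380/47) = 5944/47.
ΔCS = ½(3928/47 + 5944/47)(2940/47 − 2688/47) = 1243872/2209; ΔPS = ½(3928/47 + 5944/47)(4380/47 − 2940/47) = 7107840/2209.
Government spending = 36 × 5944/47 = 213984/47.
Net change = 1243872/2209 + 7107840/2209 − 213984/47 = -36288/47. The loss equals the DWL triangle ½·36·2016/47.

Net change in total surplus = -36288/47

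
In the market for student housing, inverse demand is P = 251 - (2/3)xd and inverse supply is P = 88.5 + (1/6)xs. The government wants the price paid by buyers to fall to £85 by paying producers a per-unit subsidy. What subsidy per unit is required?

Required subsidy s = £45 per unit

At a buyer price of 85, quantity demanded is 376.5 − 1.5·85 = 249.
Sellers supply 249 only when they receive Ps = 88.5 + (1/6)·249 = 130.
s = Ps − Pb = 130 − 85 = 45.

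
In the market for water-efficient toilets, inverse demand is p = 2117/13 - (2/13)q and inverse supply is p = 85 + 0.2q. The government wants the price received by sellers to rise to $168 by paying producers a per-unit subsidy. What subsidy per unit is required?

At a seller price of 168, quantity supplied is -425 + 5·168 = 415.
Buyers absorb 415 only when they pay pb = 2117/13 − (2/13)·415 = 99.
s = ps − pb = 168 − 99 = 69.

Required subsidy s = $69 per unit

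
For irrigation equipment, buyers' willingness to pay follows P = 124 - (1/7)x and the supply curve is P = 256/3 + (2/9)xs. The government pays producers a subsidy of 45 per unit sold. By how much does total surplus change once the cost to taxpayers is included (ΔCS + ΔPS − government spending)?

Pre-subsidy: 124 - (1/7)x = 256/3 + (2/9)x gives x* = 2436/23 and P* = 2504/23.
With the subsidy, sellers receive Ps = Pb + 45 for each unit, where Pb is the price buyers pay.
On the curves, Pb = 124 - (1/7)x and Ps = 256/3 + (2/9)x; the wedge Ps − Pb = 45 gives 256/3 + (2/9)x − (124 - (1/7)x) = 45, so x' = 5271/23.
Then Pb = 124 − (1/7)·(5271/23) = 2099/23 and Ps = 256/3 + (2/9)·(5271/23) = 3134/23.
ΔCS = ½(2436/23 + 5271/23)(2504/23 − 2099/23) = 3121335/1058; ΔPS = ½(2436/23 + 5271/23)(3134/23 − 2504/23) = 2427705/529.
Government spending = 45 × 5271/23 = 237195/23.
Net change = 3121335/1058 + 2427705/529 − 237195/23 = -127575/46. The loss equals the DWL triangle ½·45·2835/23.

Net change in total surplus = -127575/46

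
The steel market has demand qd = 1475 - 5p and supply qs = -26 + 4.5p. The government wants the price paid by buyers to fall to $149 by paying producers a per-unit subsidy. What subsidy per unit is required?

Required subsidy s = $19 per unit

At a buyer price of 149, quantity demanded is 1475 − 5·149 = 730.
Sellers supply 730 only when they receive ps with -26 + 4.5·ps = 730, i.e. ps = 168.
s = ps − pb = 168 − 149 = 19.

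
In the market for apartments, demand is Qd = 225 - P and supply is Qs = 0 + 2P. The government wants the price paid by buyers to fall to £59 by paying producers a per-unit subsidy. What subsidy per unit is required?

At a buyer price of 59, quantity demanded is 225 − 1·59 = 166.
Sellers supply 166 only when they receive Ps with 0 + 2·Ps = 166, i.e. Ps = 83.
s = Ps − Pb = 83 − 59 = 24.

Required subsidy s = £24 per unit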